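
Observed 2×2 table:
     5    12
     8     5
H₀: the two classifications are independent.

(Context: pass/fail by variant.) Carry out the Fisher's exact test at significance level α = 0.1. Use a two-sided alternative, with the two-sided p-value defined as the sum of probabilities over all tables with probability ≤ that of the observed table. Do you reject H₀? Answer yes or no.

Margins: r₁=17, r₂=13, c₁=13, c₂=17, n=30
p_obs = C(17,5)·C(13,8)/C(30,13); sum pmf over tables with pmf ≤ p_obs
p-value (two-sided) = 0.13762
At α=0.1: p ≥ α → fail to reject H₀

reject H₀: no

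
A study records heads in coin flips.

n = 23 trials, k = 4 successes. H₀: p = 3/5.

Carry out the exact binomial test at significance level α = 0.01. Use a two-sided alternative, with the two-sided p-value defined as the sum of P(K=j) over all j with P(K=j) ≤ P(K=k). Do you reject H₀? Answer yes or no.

reject H₀: yes

Exact binomial: n=23, k=4, p₀=3/5=0.6000
P(X=j) = C(n,j)·p₀^j·(1−p₀)^(n−j); p = Σ P(X=j) over j with P(X=j) ≤ P(X=4)
p-value (two-sided) = 0.00004
At α=0.01: p < α → reject H₀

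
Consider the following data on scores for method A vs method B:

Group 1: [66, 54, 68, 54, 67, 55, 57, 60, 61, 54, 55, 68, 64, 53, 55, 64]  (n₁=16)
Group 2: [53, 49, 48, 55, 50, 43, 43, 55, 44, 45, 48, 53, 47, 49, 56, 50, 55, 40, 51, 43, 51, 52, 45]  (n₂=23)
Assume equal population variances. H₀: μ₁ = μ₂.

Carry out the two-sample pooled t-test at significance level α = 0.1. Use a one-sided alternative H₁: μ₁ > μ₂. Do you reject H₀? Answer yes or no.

reject H₀: yes

x̄₁=59.688, s₁=5.689, n₁=16
x̄₂=48.913, s₂=4.572, n₂=23
s_p² = [15·5.689² + 22·4.572²]/37 = 25.5477
SE = √(s_p²·(1/16+1/23)) = 1.6454
t = (59.688−48.913)/1.6454 = 6.5480
df = 37
p-value (one-sided, H₁ greater) = 0.00000
At α=0.1: p < α → reject H₀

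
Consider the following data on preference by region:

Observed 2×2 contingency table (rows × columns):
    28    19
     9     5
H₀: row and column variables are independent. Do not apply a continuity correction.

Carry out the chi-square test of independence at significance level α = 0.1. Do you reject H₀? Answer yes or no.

Row totals [47, 14], col totals [37, 24], n=61
χ² = (28−28.51)²/28.51 + (19−18.49)²/18.49 + (9−8.49)²/8.49 + (5−5.51)²/5.51 = 0.1003
df = 1
p-value (upper-tail) = 0.75144
At α=0.1: p ≥ α → fail to reject H₀

reject H₀: no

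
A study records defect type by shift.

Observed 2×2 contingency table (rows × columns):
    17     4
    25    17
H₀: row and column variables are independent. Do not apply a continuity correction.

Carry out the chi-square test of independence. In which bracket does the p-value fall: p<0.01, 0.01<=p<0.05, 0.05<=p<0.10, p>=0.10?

Row totals [21, 42], col totals [42, 21], n=63
χ² = (17−14.00)²/14.00 + (4−7.00)²/7.00 + (25−28.00)²/28.00 + (17−14.00)²/14.00 = 2.8929
df = 1
p-value (upper-tail) = 0.08897
→ bracket: 0.05<=p<0.10

p-value bracket: 0.05<=p<0.10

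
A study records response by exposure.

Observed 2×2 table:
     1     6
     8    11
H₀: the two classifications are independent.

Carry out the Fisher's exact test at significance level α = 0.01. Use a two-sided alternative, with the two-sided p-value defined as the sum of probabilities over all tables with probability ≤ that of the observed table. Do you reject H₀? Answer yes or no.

Margins: r₁=7, r₂=19, c₁=9, c₂=17, n=26
p_obs = C(7,1)·C(19,8)/C(26,9); sum pmf over tables with pmf ≤ p_obs
p-value (two-sided) = 0.35742
At α=0.01: p ≥ α → fail to reject H₀

reject H₀: no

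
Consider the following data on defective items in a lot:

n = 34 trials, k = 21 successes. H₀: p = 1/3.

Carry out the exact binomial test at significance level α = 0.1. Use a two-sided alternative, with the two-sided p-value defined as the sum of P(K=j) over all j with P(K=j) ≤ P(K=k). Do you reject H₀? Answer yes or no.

reject H₀: yes

Exact binomial: n=34, k=21, p₀=1/3=0.3333
P(X=j) = C(n,j)·p₀^j·(1−p₀)^(n−j); p = Σ P(X=j) over j with P(X=j) ≤ P(X=21)
p-value (two-sided) = 0.00080
At α=0.1: p < α → reject H₀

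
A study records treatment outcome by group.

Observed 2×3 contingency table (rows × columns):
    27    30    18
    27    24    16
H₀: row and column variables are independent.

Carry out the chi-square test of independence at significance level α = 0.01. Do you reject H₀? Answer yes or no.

reject H₀: no

Row totals [75, 67], col totals [54, 54, 34], n=142
χ² = (27−28.52)²/28.52 + (30−28.52)²/28.52 + (18−17.96)²/17.96 + (27−25.48)²/25.48 + (24−25.48)²/25.48 + (16−16.04)²/16.04 = 0.3347
df = 2
p-value (upper-tail) = 0.84592
At α=0.01: p ≥ α → fail to reject H₀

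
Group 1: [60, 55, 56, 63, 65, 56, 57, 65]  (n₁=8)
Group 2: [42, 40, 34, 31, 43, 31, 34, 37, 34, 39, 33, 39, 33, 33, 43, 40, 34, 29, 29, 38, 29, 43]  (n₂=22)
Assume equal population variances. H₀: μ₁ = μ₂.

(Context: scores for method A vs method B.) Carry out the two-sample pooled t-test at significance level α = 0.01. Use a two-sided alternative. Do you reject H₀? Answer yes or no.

reject H₀: yes

x̄₁=59.625, s₁=4.207, n₁=8
x̄₂=35.818, s₂=4.767, n₂=22
s_p² = [7·4.207² + 21·4.767²]/28 = 21.4696
SE = √(s_p²·(1/8+1/22)) = 1.9130
t = (59.625−35.818)/1.9130 = 12.4447
df = 28
p-value (two-sided) = 0.00000
At α=0.01: p < α → reject H₀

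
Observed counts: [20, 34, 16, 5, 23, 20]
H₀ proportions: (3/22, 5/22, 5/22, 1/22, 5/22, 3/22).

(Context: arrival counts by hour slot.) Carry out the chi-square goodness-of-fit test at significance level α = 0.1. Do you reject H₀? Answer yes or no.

reject H₀: no

n = 118; E_i = n·p_i = [16.09, 26.82, 26.82, 5.36, 26.82, 16.09]
χ² = (20−16.09)²/16.09 + (34−26.82)²/26.82 + (16−26.82)²/26.82 + (5−5.36)²/5.36 + (23−26.82)²/26.82 + (20−16.09)²/16.09 = 8.7548
df = 5
p-value (upper-tail) = 0.11925
At α=0.1: p ≥ α → fail to reject H₀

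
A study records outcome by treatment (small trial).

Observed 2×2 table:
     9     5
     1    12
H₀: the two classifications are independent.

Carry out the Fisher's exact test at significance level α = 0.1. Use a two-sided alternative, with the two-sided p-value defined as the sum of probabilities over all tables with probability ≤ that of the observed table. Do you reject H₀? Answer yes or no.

Margins: r₁=14, r₂=13, c₁=10, c₂=17, n=27
p_obs = C(14,9)·C(13,1)/C(27,10); sum pmf over tables with pmf ≤ p_obs
p-value (two-sided) = 0.00442
At α=0.1: p < α → reject H₀

reject H₀: yes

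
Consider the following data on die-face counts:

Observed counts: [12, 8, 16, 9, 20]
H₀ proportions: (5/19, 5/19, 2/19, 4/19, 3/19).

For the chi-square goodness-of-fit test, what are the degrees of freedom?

df = k − 1 = 5 − 1 = 4

degrees of freedom = 4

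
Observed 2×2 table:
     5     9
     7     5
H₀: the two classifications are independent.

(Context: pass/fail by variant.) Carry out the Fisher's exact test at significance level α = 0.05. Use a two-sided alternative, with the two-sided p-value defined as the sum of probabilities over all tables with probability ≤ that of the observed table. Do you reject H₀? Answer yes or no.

Margins: r₁=14, r₂=12, c₁=12, c₂=14, n=26
p_obs = C(14,5)·C(12,7)/C(26,12); sum pmf over tables with pmf ≤ p_obs
p-value (two-sided) = 0.43124
At α=0.05: p ≥ α → fail to reject H₀

reject H₀: no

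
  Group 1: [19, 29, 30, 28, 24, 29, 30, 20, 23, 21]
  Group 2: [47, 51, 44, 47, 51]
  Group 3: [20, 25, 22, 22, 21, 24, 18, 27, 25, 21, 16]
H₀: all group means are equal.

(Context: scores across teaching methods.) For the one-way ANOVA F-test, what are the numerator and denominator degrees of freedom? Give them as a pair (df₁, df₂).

degrees of freedom = [2, 23]

k = 3 groups, N = 26 total
df = (k−1, N−k) = (3−1, 26−3) = (2, 23)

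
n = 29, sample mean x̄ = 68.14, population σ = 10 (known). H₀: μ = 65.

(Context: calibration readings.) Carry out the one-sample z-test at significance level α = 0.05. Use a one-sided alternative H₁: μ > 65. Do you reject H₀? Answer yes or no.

reject H₀: yes

SE = σ/√n = 10/√29 = 1.8570
z = (x̄−μ₀)/SE = (68.14−65)/1.8570 = 1.6909
p-value (one-sided, H₁ greater) = 0.04542
At α=0.05: p < α → reject H₀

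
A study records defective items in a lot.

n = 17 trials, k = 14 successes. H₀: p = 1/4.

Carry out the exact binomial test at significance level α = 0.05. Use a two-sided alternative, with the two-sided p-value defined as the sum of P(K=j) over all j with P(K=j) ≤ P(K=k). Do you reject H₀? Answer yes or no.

Exact binomial: n=17, k=14, p₀=1/4=0.2500
P(X=j) = C(n,j)·p₀^j·(1−p₀)^(n−j); p = Σ P(X=j) over j with P(X=j) ≤ P(X=14)
p-value (two-sided) = 0.00000
At α=0.05: p < α → reject H₀

reject H₀: yes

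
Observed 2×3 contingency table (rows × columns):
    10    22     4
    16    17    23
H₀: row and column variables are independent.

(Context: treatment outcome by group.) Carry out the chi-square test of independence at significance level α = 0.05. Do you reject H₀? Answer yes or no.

Row totals [36, 56], col totals [26, 39, 27], n=92
χ² = (10−10.17)²/10.17 + (22−15.26)²/15.26 + (4−10.57)²/10.57 + (16−15.83)²/15.83 + (17−23.74)²/23.74 + (23−16.43)²/16.43 = 11.5962
df = 2
p-value (upper-tail) = 0.00303
At α=0.05: p < α → reject H₀

reject H₀: yes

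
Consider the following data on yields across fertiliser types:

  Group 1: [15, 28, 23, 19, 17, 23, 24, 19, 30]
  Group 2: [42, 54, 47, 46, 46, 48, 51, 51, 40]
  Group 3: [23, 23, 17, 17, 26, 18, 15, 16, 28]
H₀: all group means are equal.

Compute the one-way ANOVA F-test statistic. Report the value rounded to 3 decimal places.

Group means [22.00, 47.22, 20.33], grand mean 29.852
SSB = Σnᵢ(x̄ᵢ−x̄)² = 4085.852; SSW = ΣΣ(x−x̄ᵢ)² = 535.556
MSB = 4085.852/2 = 2042.9259; MSW = 535.556/24 = 22.3148
F = MSB/MSW = 91.5502
df = (2, 24)

test statistic = 91.550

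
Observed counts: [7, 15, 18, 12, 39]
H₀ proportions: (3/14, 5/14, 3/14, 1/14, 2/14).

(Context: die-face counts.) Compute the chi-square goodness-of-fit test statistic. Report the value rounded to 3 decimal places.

n = 91; E_i = n·p_i = [19.50, 32.50, 19.50, 6.50, 13.00]
χ² = (7−19.50)²/19.50 + (15−32.50)²/32.50 + (18−19.50)²/19.50 + (12−6.50)²/6.50 + (39−13.00)²/13.00 = 74.2051
df = 4

test statistic = 74.205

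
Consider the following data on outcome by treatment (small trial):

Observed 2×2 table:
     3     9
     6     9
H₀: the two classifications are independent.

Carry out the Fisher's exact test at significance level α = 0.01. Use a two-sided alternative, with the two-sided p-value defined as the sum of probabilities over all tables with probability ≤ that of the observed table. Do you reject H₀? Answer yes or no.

reject H₀: no

Margins: r₁=12, r₂=15, c₁=9, c₂=18, n=27
p_obs = C(12,3)·C(15,6)/C(27,9); sum pmf over tables with pmf ≤ p_obs
p-value (two-sided) = 0.68284
At α=0.01: p ≥ α → fail to reject H₀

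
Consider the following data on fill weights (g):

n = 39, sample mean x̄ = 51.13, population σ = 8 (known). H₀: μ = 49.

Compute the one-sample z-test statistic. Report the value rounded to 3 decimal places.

test statistic = 1.663

SE = σ/√n = 8/√39 = 1.2810
z = (x̄−μ₀)/SE = (51.13−49)/1.2810 = 1.6627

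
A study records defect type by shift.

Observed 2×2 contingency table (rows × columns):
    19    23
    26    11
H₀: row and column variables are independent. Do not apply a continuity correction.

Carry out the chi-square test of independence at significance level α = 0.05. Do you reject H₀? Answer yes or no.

Row totals [42, 37], col totals [45, 34], n=79
χ² = (19−23.92)²/23.92 + (23−18.08)²/18.08 + (26−21.08)²/21.08 + (11−15.92)²/15.92 = 5.0279
df = 1
p-value (upper-tail) = 0.02494
At α=0.05: p < α → reject H₀

reject H₀: yes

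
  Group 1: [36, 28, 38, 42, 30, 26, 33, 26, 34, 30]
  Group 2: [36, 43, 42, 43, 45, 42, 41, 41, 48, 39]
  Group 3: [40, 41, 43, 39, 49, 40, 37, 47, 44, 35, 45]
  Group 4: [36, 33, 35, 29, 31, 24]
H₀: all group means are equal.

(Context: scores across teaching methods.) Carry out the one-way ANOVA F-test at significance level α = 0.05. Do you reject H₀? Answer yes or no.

Group means [32.30, 42.00, 41.82, 31.33], grand mean 37.595
SSB = Σnᵢ(x̄ᵢ−x̄)² = 905.849; SSW = ΣΣ(x−x̄ᵢ)² = 623.070
MSB = 905.849/3 = 301.9497; MSW = 623.070/33 = 18.8809
F = MSB/MSW = 15.9923
df = (3, 33)
p-value (upper-tail) = 0.00000
At α=0.05: p < α → reject H₀

reject H₀: yes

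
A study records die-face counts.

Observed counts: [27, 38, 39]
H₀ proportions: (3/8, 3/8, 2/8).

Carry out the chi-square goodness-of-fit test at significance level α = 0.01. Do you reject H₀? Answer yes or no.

reject H₀: yes

n = 104; E_i = n·p_i = [39.00, 39.00, 26.00]
χ² = (27−39.00)²/39.00 + (38−39.00)²/39.00 + (39−26.00)²/26.00 = 10.2179
df = 2
p-value (upper-tail) = 0.00604
At α=0.01: p < α → reject H₀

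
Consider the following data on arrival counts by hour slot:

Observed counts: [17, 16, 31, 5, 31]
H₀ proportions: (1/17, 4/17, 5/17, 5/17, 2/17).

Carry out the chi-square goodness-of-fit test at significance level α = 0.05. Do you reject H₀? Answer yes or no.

reject H₀: yes

n = 100; E_i = n·p_i = [5.88, 23.53, 29.41, 29.41, 11.76]
χ² = (17−5.88)²/5.88 + (16−23.53)²/23.53 + (31−29.41)²/29.41 + (5−29.41)²/29.41 + (31−11.76)²/11.76 = 75.2190
df = 4
p-value (upper-tail) = 0.00000
At α=0.05: p < α → reject H₀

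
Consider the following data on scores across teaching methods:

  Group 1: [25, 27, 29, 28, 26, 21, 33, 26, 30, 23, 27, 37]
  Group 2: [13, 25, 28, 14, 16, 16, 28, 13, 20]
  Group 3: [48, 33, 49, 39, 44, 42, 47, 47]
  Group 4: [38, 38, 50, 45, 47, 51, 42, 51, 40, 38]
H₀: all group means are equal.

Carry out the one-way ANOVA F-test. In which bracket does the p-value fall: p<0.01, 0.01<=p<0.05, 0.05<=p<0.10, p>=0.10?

p-value bracket: p<0.01

Group means [27.67, 19.22, 43.62, 44.00], grand mean 33.179
SSB = Σnᵢ(x̄ᵢ−x̄)² = 4161.646; SSW = ΣΣ(x−x̄ᵢ)² = 996.097
MSB = 4161.646/3 = 1387.2155; MSW = 996.097/35 = 28.4599
F = MSB/MSW = 48.7428
df = (3, 35)
p-value (upper-tail) = 0.00000
→ bracket: p<0.01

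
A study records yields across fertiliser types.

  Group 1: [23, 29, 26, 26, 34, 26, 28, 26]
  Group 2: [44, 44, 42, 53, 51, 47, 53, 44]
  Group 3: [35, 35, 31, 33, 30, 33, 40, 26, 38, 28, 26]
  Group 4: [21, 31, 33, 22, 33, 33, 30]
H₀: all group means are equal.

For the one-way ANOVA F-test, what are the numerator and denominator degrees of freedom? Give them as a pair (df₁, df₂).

degrees of freedom = [3, 30]

k = 4 groups, N = 34 total
df = (k−1, N−k) = (4−1, 34−4) = (3, 30)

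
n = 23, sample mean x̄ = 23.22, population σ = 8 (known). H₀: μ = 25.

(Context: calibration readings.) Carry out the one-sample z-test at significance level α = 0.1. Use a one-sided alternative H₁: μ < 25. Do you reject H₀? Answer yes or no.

reject H₀: no

SE = σ/√n = 8/√23 = 1.6681
z = (x̄−μ₀)/SE = (23.22−25)/1.6681 = -1.0671
p-value (one-sided, H₁ less) = 0.14297
At α=0.1: p ≥ α → fail to reject H₀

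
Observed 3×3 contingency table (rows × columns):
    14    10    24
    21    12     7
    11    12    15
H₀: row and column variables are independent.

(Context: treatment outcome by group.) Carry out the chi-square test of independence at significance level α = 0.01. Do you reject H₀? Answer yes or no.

reject H₀: no

Row totals [48, 40, 38], col totals [46, 34, 46], n=126
χ² = (14−17.52)²/17.52 + (10−12.95)²/12.95 + (24−17.52)²/17.52 + (21−14.60)²/14.60 + (12−10.79)²/10.79 + (7−14.60)²/14.60 + (11−13.87)²/13.87 + (12−10.25)²/10.25 + (15−13.87)²/13.87 = 11.6543
df = 4
p-value (upper-tail) = 0.02012
At α=0.01: p ≥ α → fail to reject H₀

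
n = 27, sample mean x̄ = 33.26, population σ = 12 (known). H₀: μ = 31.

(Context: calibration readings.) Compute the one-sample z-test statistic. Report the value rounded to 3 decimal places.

SE = σ/√n = 12/√27 = 2.3094
z = (x̄−μ₀)/SE = (33.26−31)/2.3094 = 0.9786

test statistic = 0.979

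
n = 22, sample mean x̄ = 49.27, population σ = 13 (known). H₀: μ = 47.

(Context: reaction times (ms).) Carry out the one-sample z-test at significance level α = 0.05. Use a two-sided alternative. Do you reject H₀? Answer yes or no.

SE = σ/√n = 13/√22 = 2.7716
z = (x̄−μ₀)/SE = (49.27−47)/2.7716 = 0.8190
p-value (two-sided) = 0.41278
At α=0.05: p ≥ α → fail to reject H₀

reject H₀: no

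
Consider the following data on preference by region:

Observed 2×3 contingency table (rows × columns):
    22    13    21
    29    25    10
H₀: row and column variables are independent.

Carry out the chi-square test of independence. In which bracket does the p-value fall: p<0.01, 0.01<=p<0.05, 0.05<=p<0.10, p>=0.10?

Row totals [56, 64], col totals [51, 38, 31], n=120
χ² = (22−23.80)²/23.80 + (13−17.73)²/17.73 + (21−14.47)²/14.47 + (29−27.20)²/27.20 + (25−20.27)²/20.27 + (10−16.53)²/16.53 = 8.1564
df = 2
p-value (upper-tail) = 0.01694
→ bracket: 0.01<=p<0.05

p-value bracket: 0.01<=p<0.05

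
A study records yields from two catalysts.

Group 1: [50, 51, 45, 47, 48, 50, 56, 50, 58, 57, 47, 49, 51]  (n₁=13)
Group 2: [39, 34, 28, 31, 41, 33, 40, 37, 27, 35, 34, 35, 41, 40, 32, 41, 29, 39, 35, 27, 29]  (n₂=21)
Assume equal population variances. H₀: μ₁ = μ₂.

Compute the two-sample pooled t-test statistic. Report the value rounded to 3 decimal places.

test statistic = 10.001

x̄₁=50.692, s₁=4.008, n₁=13
x̄₂=34.619, s₂=4.853, n₂=21
s_p² = [12·4.008² + 20·4.853²]/32 = 20.7413
SE = √(s_p²·(1/13+1/21)) = 1.6072
t = (50.692−34.619)/1.6072 = 10.0006
df = 32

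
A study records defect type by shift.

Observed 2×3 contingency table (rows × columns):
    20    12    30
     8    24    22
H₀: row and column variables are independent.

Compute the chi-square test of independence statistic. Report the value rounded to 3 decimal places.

Row totals [62, 54], col totals [28, 36, 52], n=116
χ² = (20−14.97)²/14.97 + (12−19.24)²/19.24 + (30−27.79)²/27.79 + (8−13.03)²/13.03 + (24−16.76)²/16.76 + (22−24.21)²/24.21 = 9.8688
df = 2

test statistic = 9.869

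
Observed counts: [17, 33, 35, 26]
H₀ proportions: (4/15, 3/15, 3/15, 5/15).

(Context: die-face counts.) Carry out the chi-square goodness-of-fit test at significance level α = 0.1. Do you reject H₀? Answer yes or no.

reject H₀: yes

n = 111; E_i = n·p_i = [29.60, 22.20, 22.20, 37.00]
χ² = (17−29.60)²/29.60 + (33−22.20)²/22.20 + (35−22.20)²/22.20 + (26−37.00)²/37.00 = 21.2680
df = 3
p-value (upper-tail) = 0.00009
At α=0.1: p < α → reject H₀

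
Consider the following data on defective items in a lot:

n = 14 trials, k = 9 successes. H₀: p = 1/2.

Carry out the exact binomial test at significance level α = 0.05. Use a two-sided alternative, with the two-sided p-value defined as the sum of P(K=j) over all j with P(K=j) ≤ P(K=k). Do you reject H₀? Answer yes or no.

reject H₀: no

Exact binomial: n=14, k=9, p₀=1/2=0.5000
P(X=j) = C(n,j)·p₀^j·(1−p₀)^(n−j); p = Σ P(X=j) over j with P(X=j) ≤ P(X=9)
p-value (two-sided) = 0.42395
At α=0.05: p ≥ α → fail to reject H₀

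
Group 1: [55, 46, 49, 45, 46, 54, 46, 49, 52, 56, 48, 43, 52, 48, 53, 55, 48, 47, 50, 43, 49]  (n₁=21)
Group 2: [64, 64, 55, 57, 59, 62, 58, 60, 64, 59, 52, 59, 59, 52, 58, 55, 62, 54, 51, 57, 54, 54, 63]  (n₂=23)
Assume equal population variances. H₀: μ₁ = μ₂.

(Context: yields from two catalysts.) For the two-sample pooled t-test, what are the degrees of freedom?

df = n₁ + n₂ − 2 = 21 + 23 − 2 = 42

degrees of freedom = 42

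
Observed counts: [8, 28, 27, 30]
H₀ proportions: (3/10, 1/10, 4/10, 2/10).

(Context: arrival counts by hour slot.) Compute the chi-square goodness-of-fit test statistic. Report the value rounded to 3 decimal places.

test statistic = 61.579

n = 93; E_i = n·p_i = [27.90, 9.30, 37.20, 18.60]
χ² = (8−27.90)²/27.90 + (28−9.30)²/9.30 + (27−37.20)²/37.20 + (30−18.60)²/18.60 = 61.5789
df = 3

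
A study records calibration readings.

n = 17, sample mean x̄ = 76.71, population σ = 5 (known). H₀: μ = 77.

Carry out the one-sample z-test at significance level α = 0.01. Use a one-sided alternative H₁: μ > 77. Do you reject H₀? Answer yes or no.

reject H₀: no

SE = σ/√n = 5/√17 = 1.2127
z = (x̄−μ₀)/SE = (76.71−77)/1.2127 = -0.2391
p-value (one-sided, H₁ greater) = 0.59450
At α=0.01: p ≥ α → fail to reject H₀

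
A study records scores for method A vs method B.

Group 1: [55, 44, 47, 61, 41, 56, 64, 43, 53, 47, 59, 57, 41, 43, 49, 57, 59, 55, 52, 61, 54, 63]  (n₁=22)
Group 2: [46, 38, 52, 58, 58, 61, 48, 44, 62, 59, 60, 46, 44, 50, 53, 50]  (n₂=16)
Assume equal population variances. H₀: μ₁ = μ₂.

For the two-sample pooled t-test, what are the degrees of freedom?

df = n₁ + n₂ − 2 = 22 + 16 − 2 = 36

degrees of freedom = 36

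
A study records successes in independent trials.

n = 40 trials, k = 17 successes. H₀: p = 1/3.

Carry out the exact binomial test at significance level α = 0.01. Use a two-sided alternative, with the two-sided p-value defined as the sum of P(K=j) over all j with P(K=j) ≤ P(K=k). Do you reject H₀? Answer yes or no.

Exact binomial: n=40, k=17, p₀=1/3=0.3333
P(X=j) = C(n,j)·p₀^j·(1−p₀)^(n−j); p = Σ P(X=j) over j with P(X=j) ≤ P(X=17)
p-value (two-sided) = 0.24100
At α=0.01: p ≥ α → fail to reject H₀

reject H₀: no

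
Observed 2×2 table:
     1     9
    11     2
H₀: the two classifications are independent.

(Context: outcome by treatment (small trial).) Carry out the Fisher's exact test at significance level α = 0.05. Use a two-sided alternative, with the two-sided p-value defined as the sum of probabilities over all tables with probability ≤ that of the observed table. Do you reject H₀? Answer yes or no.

Margins: r₁=10, r₂=13, c₁=12, c₂=11, n=23
p_obs = C(10,1)·C(13,11)/C(23,12); sum pmf over tables with pmf ≤ p_obs
p-value (two-sided) = 0.00064
At α=0.05: p < α → reject H₀

reject H₀: yes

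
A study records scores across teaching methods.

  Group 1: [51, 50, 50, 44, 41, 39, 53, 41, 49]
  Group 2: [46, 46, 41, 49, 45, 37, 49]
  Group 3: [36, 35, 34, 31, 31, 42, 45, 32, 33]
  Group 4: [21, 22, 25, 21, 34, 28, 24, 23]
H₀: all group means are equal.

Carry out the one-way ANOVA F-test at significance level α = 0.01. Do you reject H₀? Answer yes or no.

reject H₀: yes

Group means [46.44, 44.71, 35.44, 24.75], grand mean 37.818
SSB = Σnᵢ(x̄ᵢ−x̄)² = 2419.536; SSW = ΣΣ(x−x̄ᵢ)² = 659.373
MSB = 2419.536/3 = 806.5120; MSW = 659.373/29 = 22.7370
F = MSB/MSW = 35.4713
df = (3, 29)
p-value (upper-tail) = 0.00000
At α=0.01: p < α → reject H₀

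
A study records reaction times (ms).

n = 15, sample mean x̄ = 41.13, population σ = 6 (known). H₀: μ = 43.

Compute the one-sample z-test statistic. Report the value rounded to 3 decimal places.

test statistic = -1.207

SE = σ/√n = 6/√15 = 1.5492
z = (x̄−μ₀)/SE = (41.13−43)/1.5492 = -1.2071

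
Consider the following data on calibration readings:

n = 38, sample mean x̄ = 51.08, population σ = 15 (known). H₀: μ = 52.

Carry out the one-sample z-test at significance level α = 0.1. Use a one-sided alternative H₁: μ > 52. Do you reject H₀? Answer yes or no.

reject H₀: no

SE = σ/√n = 15/√38 = 2.4333
z = (x̄−μ₀)/SE = (51.08−52)/2.4333 = -0.3781
p-value (one-sided, H₁ greater) = 0.64732
At α=0.1: p ≥ α → fail to reject H₀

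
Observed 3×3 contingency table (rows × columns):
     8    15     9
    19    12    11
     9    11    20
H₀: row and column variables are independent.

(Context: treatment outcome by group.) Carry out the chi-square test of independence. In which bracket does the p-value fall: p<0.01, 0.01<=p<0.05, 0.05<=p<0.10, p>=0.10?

p-value bracket: 0.01<=p<0.05

Row totals [32, 42, 40], col totals [36, 38, 40], n=114
χ² = (8−10.11)²/10.11 + (15−10.67)²/10.67 + (9−11.23)²/11.23 + (19−13.26)²/13.26 + (12−14.00)²/14.00 + (11−14.74)²/14.74 + (9−12.63)²/12.63 + (11−13.33)²/13.33 + (20−14.04)²/14.04 = 10.3433
df = 4
p-value (upper-tail) = 0.03502
→ bracket: 0.01<=p<0.05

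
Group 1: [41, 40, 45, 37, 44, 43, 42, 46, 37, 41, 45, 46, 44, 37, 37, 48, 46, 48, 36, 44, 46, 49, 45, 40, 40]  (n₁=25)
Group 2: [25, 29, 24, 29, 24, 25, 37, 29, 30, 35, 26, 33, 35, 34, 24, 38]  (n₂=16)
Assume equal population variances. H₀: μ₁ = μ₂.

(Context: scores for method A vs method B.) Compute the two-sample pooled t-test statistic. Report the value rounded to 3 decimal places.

x̄₁=42.680, s₁=3.891, n₁=25
x̄₂=29.812, s₂=4.929, n₂=16
s_p² = [24·3.891² + 15·4.929²]/39 = 18.6635
SE = √(s_p²·(1/25+1/16)) = 1.3831
t = (42.680−29.812)/1.3831 = 9.3033
df = 39

test statistic = 9.303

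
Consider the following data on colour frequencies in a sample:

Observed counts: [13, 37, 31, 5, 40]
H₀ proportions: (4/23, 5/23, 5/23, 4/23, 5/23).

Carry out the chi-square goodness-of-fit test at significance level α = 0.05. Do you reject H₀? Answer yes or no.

reject H₀: yes

n = 126; E_i = n·p_i = [21.91, 27.39, 27.39, 21.91, 27.39]
χ² = (13−21.91)²/21.91 + (37−27.39)²/27.39 + (31−27.39)²/27.39 + (5−21.91)²/21.91 + (40−27.39)²/27.39 = 26.3294
df = 4
p-value (upper-tail) = 0.00003
At α=0.05: p < α → reject H₀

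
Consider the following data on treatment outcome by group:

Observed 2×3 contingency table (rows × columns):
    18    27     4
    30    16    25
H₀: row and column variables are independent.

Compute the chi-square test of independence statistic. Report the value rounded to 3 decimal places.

Row totals [49, 71], col totals [48, 43, 29], n=120
χ² = (18−19.60)²/19.60 + (27−17.56)²/17.56 + (4−11.84)²/11.84 + (30−28.40)²/28.40 + (16−25.44)²/25.44 + (25−17.16)²/17.16 = 17.5783
df = 2

test statistic = 17.578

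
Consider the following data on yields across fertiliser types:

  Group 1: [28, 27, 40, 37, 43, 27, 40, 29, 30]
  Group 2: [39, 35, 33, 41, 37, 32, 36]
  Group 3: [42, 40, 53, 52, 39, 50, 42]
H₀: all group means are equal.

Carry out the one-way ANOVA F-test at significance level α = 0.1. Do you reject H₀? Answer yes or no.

reject H₀: yes

Group means [33.44, 36.14, 45.43], grand mean 37.913
SSB = Σnᵢ(x̄ᵢ−x̄)² = 597.032; SSW = ΣΣ(x−x̄ᵢ)² = 610.794
MSB = 597.032/2 = 298.5162; MSW = 610.794/20 = 30.5397
F = MSB/MSW = 9.7747
df = (2, 20)
p-value (upper-tail) = 0.00109
At α=0.1: p < α → reject H₀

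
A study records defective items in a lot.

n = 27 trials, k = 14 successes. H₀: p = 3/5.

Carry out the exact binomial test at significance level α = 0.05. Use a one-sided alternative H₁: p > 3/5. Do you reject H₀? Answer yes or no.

Exact binomial: n=27, k=14, p₀=3/5=0.6000
P(X≥14) from Σ C(n,i)·p₀^i·(1−p₀)^(n−i)
p-value (one-sided, H₁ greater) = 0.85535
At α=0.05: p ≥ α → fail to reject H₀

reject H₀: no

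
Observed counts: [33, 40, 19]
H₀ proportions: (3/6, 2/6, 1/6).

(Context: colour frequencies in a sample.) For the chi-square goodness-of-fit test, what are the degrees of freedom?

df = k − 1 = 3 − 1 = 2

degrees of freedom = 2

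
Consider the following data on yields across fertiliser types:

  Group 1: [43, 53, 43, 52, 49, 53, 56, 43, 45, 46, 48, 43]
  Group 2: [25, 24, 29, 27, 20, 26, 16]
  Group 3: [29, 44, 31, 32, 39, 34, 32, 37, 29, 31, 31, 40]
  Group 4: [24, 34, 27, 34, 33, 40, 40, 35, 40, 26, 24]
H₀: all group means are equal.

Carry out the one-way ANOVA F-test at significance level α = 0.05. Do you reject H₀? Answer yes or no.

reject H₀: yes

Group means [47.83, 23.86, 34.08, 32.45], grand mean 35.881
SSB = Σnᵢ(x̄ᵢ−x̄)² = 2894.237; SSW = ΣΣ(x−x̄ᵢ)² = 1014.168
MSB = 2894.237/3 = 964.7457; MSW = 1014.168/38 = 26.6886
F = MSB/MSW = 36.1482
df = (3, 38)
p-value (upper-tail) = 0.00000
At α=0.05: p < α → reject H₀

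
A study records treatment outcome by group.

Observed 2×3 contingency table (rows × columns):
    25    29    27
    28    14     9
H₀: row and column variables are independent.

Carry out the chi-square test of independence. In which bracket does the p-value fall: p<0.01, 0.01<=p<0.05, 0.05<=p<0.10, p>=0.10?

p-value bracket: 0.01<=p<0.05

Row totals [81, 51], col totals [53, 43, 36], n=132
χ² = (25−32.52)²/32.52 + (29−26.39)²/26.39 + (27−22.09)²/22.09 + (28−20.48)²/20.48 + (14−16.61)²/16.61 + (9−13.91)²/13.91 = 7.9973
df = 2
p-value (upper-tail) = 0.01834
→ bracket: 0.01<=p<0.05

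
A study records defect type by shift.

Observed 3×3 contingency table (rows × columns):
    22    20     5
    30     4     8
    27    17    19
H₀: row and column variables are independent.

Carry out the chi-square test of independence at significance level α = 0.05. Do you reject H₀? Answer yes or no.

reject H₀: yes

Row totals [47, 42, 63], col totals [79, 41, 32], n=152
χ² = (22−24.43)²/24.43 + (20−12.68)²/12.68 + (5−9.89)²/9.89 + (30−21.83)²/21.83 + (4−11.33)²/11.33 + (8−8.84)²/8.84 + (27−32.74)²/32.74 + (17−16.99)²/16.99 + (19−13.26)²/13.26 = 18.2608
df = 4
p-value (upper-tail) = 0.00110
At α=0.05: p < α → reject H₀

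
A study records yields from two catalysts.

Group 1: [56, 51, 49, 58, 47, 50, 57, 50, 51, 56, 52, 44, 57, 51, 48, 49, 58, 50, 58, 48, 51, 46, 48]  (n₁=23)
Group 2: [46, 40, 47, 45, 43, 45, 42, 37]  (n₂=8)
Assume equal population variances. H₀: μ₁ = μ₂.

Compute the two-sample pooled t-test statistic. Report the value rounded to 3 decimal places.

test statistic = 5.078

x̄₁=51.522, s₁=4.220, n₁=23
x̄₂=43.125, s₂=3.357, n₂=8
s_p² = [22·4.220² + 7·3.357²]/29 = 16.2281
SE = √(s_p²·(1/23+1/8)) = 1.6535
t = (51.522−43.125)/1.6535 = 5.0781
df = 29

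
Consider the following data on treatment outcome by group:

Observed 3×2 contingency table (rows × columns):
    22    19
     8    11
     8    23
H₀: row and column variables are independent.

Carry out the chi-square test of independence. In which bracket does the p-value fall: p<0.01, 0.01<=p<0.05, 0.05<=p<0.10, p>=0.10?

p-value bracket: 0.05<=p<0.10

Row totals [41, 19, 31], col totals [38, 53], n=91
χ² = (22−17.12)²/17.12 + (19−23.88)²/23.88 + (8−7.93)²/7.93 + (11−11.07)²/11.07 + (8−12.95)²/12.95 + (23−18.05)²/18.05 = 5.6318
df = 2
p-value (upper-tail) = 0.05985
→ bracket: 0.05<=p<0.10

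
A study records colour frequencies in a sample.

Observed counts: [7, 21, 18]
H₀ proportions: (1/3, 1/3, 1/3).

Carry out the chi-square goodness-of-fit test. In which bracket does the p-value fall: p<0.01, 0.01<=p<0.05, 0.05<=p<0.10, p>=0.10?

p-value bracket: 0.01<=p<0.05

n = 46; E_i = n·p_i = [15.33, 15.33, 15.33]
χ² = (7−15.33)²/15.33 + (21−15.33)²/15.33 + (18−15.33)²/15.33 = 7.0870
df = 2
p-value (upper-tail) = 0.02891
→ bracket: 0.01<=p<0.05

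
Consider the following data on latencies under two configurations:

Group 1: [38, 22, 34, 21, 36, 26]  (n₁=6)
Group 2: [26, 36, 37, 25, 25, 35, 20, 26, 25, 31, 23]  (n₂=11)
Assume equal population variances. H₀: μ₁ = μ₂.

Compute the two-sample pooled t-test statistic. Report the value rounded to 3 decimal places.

test statistic = 0.438

x̄₁=29.500, s₁=7.423, n₁=6
x̄₂=28.091, s₂=5.718, n₂=11
s_p² = [5·7.423² + 10·5.718²]/15 = 40.1606
SE = √(s_p²·(1/6+1/11)) = 3.2163
t = (29.500−28.091)/3.2163 = 0.4381
df = 15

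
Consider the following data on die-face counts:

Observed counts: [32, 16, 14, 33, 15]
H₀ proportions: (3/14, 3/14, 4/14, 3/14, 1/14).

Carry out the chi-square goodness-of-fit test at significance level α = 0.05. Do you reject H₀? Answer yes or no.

reject H₀: yes

n = 110; E_i = n·p_i = [23.57, 23.57, 31.43, 23.57, 7.86]
χ² = (32−23.57)²/23.57 + (16−23.57)²/23.57 + (14−31.43)²/31.43 + (33−23.57)²/23.57 + (15−7.86)²/7.86 = 25.3758
df = 4
p-value (upper-tail) = 0.00004
At α=0.05: p < α → reject H₀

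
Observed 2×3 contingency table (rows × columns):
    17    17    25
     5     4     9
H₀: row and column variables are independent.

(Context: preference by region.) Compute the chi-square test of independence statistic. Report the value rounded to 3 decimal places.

test statistic = 0.407

Row totals [59, 18], col totals [22, 21, 34], n=77
χ² = (17−16.86)²/16.86 + (17−16.09)²/16.09 + (25−26.05)²/26.05 + (5−5.14)²/5.14 + (4−4.91)²/4.91 + (9−7.95)²/7.95 = 0.4066
df = 2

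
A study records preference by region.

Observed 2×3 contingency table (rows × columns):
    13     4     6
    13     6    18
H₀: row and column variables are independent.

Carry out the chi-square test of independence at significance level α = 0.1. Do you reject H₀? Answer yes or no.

reject H₀: no

Row totals [23, 37], col totals [26, 10, 24], n=60
χ² = (13−9.97)²/9.97 + (4−3.83)²/3.83 + (6−9.20)²/9.20 + (13−16.03)²/16.03 + (6−6.17)²/6.17 + (18−14.80)²/14.80 = 3.3137
df = 2
p-value (upper-tail) = 0.19073
At α=0.1: p ≥ α → fail to reject H₀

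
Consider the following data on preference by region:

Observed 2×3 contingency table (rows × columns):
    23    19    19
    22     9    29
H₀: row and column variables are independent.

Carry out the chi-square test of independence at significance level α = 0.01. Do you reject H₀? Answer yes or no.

Row totals [61, 60], col totals [45, 28, 48], n=121
χ² = (23−22.69)²/22.69 + (19−14.12)²/14.12 + (19−24.20)²/24.20 + (22−22.31)²/22.31 + (9−13.88)²/13.88 + (29−23.80)²/23.80 = 5.6691
df = 2
p-value (upper-tail) = 0.05874
At α=0.01: p ≥ α → fail to reject H₀

reject H₀: no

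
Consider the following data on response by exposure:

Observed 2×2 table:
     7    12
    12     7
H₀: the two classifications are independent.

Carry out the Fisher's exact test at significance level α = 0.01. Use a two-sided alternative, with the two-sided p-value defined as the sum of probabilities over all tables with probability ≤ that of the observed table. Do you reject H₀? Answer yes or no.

reject H₀: no

Margins: r₁=19, r₂=19, c₁=19, c₂=19, n=38
p_obs = C(19,7)·C(19,12)/C(38,19); sum pmf over tables with pmf ≤ p_obs
p-value (two-sided) = 0.19388
At α=0.01: p ≥ α → fail to reject H₀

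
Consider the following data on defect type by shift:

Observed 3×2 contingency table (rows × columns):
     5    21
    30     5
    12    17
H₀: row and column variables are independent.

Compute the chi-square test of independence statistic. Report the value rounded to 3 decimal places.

test statistic = 28.444

Row totals [26, 35, 29], col totals [47, 43], n=90
χ² = (5−13.58)²/13.58 + (21−12.42)²/12.42 + (30−18.28)²/18.28 + (5−16.72)²/16.72 + (12−15.14)²/15.14 + (17−13.86)²/13.86 = 28.4438
df = 2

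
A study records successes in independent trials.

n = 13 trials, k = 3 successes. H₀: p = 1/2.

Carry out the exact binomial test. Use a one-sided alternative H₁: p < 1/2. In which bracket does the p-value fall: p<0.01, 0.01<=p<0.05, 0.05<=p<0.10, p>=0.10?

p-value bracket: 0.01<=p<0.05

Exact binomial: n=13, k=3, p₀=1/2=0.5000
P(X≤3) from Σ C(n,i)·p₀^i·(1−p₀)^(n−i)
p-value (one-sided, H₁ less) = 0.04614
→ bracket: 0.01<=p<0.05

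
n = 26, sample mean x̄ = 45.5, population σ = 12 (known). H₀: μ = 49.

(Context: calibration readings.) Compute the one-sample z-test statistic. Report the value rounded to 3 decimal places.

test statistic = -1.487

SE = σ/√n = 12/√26 = 2.3534
z = (x̄−μ₀)/SE = (45.5−49)/2.3534 = -1.4872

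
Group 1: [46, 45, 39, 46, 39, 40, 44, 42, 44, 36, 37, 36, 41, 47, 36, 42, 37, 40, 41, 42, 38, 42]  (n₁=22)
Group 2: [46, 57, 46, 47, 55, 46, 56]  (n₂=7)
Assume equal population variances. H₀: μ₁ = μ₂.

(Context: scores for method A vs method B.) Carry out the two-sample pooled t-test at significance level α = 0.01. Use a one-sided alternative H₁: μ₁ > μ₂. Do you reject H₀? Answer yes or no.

reject H₀: no

x̄₁=40.909, s₁=3.449, n₁=22
x̄₂=50.429, s₂=5.255, n₂=7
s_p² = [21·3.449² + 6·5.255²]/27 = 15.3901
SE = √(s_p²·(1/22+1/7)) = 1.7024
t = (40.909−50.429)/1.7024 = -5.5918
df = 27
p-value (one-sided, H₁ greater) = 1.00000
At α=0.01: p ≥ α → fail to reject H₀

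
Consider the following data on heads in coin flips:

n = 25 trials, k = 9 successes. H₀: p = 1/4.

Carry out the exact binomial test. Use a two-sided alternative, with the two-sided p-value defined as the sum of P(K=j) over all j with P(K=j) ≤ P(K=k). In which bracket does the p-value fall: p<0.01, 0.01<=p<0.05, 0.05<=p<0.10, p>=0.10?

Exact binomial: n=25, k=9, p₀=1/4=0.2500
P(X=j) = C(n,j)·p₀^j·(1−p₀)^(n−j); p = Σ P(X=j) over j with P(X=j) ≤ P(X=9)
p-value (two-sided) = 0.24565
→ bracket: p>=0.10

p-value bracket: p>=0.10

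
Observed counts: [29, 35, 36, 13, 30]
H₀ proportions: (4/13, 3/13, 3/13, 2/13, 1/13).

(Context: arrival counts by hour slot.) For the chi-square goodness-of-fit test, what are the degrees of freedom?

df = k − 1 = 5 − 1 = 4

degrees of freedom = 4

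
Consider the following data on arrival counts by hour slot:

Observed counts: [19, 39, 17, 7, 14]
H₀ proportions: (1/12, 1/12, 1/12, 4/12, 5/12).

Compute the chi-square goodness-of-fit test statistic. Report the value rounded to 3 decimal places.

n = 96; E_i = n·p_i = [8.00, 8.00, 8.00, 32.00, 40.00]
χ² = (19−8.00)²/8.00 + (39−8.00)²/8.00 + (17−8.00)²/8.00 + (7−32.00)²/32.00 + (14−40.00)²/40.00 = 181.8063
df = 4

test statistic = 181.806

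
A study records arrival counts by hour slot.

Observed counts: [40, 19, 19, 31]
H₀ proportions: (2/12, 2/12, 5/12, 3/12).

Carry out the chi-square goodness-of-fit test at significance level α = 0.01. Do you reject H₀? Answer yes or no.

reject H₀: yes

n = 109; E_i = n·p_i = [18.17, 18.17, 45.42, 27.25]
χ² = (40−18.17)²/18.17 + (19−18.17)²/18.17 + (19−45.42)²/45.42 + (31−27.25)²/27.25 = 42.1596
df = 3
p-value (upper-tail) = 0.00000
At α=0.01: p < α → reject H₀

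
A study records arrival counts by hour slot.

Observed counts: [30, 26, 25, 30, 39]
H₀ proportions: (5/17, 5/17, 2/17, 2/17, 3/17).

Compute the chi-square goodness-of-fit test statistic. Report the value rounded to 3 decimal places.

test statistic = 29.599

n = 150; E_i = n·p_i = [44.12, 44.12, 17.65, 17.65, 26.47]
χ² = (30−44.12)²/44.12 + (26−44.12)²/44.12 + (25−17.65)²/17.65 + (30−17.65)²/17.65 + (39−26.47)²/26.47 = 29.5993
df = 4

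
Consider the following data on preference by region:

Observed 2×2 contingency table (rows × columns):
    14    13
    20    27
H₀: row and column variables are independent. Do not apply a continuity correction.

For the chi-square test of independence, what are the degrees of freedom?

degrees of freedom = 1

df = (r−1)(c−1) = (2−1)·(2−1) = 1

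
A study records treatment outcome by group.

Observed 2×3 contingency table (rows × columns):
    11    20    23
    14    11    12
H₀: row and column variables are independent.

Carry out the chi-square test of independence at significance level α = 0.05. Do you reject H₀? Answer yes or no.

reject H₀: no

Row totals [54, 37], col totals [25, 31, 35], n=91
χ² = (11−14.84)²/14.84 + (20−18.40)²/18.40 + (23−20.77)²/20.77 + (14−10.16)²/10.16 + (11−12.60)²/12.60 + (12−14.23)²/14.23 = 3.3719
df = 2
p-value (upper-tail) = 0.18527
At α=0.05: p ≥ α → fail to reject H₀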